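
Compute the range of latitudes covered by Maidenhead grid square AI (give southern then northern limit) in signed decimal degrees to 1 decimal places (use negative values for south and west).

-10.0, 0.0

Field A=0, I=8: +0·20° lon, +8·10° lat → SW at lon -180°, lat -10°.
Cell spans 20° lon × 10° lat.
south -10.0, north 0.0.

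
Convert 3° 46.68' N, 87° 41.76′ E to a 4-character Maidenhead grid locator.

Offset from 180°W / 90°S: lon 267.70°, lat 93.78°.
Field (20°×10°, letters A–R): 267.70/20 → 13 → N, 93.78/10 → 9 → J; chars NJ.
Square (2°×1°, digits 0–9): 7.70/2 → 3, 3.78/1 → 3; chars 33.

NJ33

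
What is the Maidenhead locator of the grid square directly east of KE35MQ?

KE35nq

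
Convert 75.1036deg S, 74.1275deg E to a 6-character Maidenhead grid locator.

Shift to the Maidenhead origin (180°W, 90°S): lon 254.1275, lat 14.8964.
Field (20°×10°, letters A–R): lon ⌊254.1275/20⌋ = 12 → M; lat ⌊14.8964/10⌋ = 1 → B.
Square (2°×1°, digits 0–9): lon ⌊14.1275/2⌋ = 7; lat ⌊4.8964/1⌋ = 4.
Subsquare (5′×2.5′, letters a–x): lon ⌊0.1275/0.0833333⌋ = 1 → b; lat ⌊0.8964/0.0416667⌋ = 21 → v.

MB74bv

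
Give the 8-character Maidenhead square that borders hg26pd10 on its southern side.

Latitude extended square 0; −1 → -1, wraps to 9, carry into subsquare.
Latitude subsquare d = 3; −1 → 2 = c.
The longitude characters are unchanged.

HG26pc19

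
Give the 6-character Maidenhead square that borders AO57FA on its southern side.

AO56fx

Latitude subsquare a = 0; −1 → -1, wraps to 23 = x, carry into square.
Latitude square 7; −1 → 6.
The longitude characters are unchanged.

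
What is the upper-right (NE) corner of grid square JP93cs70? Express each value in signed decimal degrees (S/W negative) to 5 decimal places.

63.75417, 18.23333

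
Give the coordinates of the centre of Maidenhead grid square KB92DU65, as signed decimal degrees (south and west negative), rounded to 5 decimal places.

Field K=10, B=1: +10·20° lon, +1·10° lat → SW at lon 20°, lat -80°.
Square 9, 2: +9·2° lon, +2·1° lat → SW at lon 38°, lat -78°.
Subsquare d=3, u=20: +3·0.0833333° lon, +20·0.0416667° lat → SW at lon 38.25°, lat -77.1667°.
Extended square 6, 5: +6·0.00833333° lon, +5·0.00416667° lat → SW at lon 38.3°, lat -77.1458°.
Cell spans 0.00833333° lon × 0.00416667° lat. Centre is SW corner plus half of each.
latitude -77.14375, longitude 38.30417.

-77.14375, 38.30417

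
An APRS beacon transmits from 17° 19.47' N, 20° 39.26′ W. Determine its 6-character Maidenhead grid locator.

HK97qh

Offset from 180°W / 90°S: lon 159.3457°, lat 107.3245°.
Field (20°×10°, letters A–R): 159.3457/20 → 7 → H, 107.3245/10 → 10 → K; chars HK.
Square (2°×1°, digits 0–9): 19.3457/2 → 9, 7.3245/1 → 7; chars 97.
Subsquare (5′×2.5′, letters a–x): 1.3457/0.0833333 → 16 → q, 0.3245/0.0416667 → 7 → h; chars qh.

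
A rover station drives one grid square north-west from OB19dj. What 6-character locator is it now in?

OB19ck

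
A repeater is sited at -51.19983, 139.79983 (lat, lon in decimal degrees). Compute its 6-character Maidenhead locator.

PD98vt

Shift to the Maidenhead origin (180°W, 90°S): lon 319.7998, lat 38.8002.
Field: lon ⌊319.7998/20⌋ = 15 → P; lat ⌊38.8002/10⌋ = 3 → D.
Square: lon ⌊19.7998/2⌋ = 9; lat ⌊8.8002/1⌋ = 8.
Subsquare: lon ⌊1.7998/0.0833333⌋ = 21 → v; lat ⌊0.8002/0.0416667⌋ = 19 → t.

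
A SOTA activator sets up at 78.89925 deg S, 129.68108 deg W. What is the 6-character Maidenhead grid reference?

CB51dc

Shift to the Maidenhead origin (180°W, 90°S): lon 50.3189, lat 11.1008.
Field: 50.3189/20 → 2 → C, 11.1008/10 → 1 → B; chars CB.
Square: 10.3189/2 → 5, 1.1008/1 → 1; chars 51.
Subsquare: 0.3189/0.0833333 → 3 → d, 0.1008/0.0416667 → 2 → c; chars dc.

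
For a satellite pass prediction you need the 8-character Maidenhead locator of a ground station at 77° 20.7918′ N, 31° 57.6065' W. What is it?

Add 180° to longitude and 90° to latitude: 148.03989, 167.34653.
Field: 148.03989/20 → 7 → H, 167.34653/10 → 16 → Q; chars HQ.
Square: 8.03989/2 → 4, 7.34653/1 → 7; chars 47.
Subsquare: 0.03989/0.0833333 → 0 → a, 0.34653/0.0416667 → 8 → i; chars ai.
Extended square: 0.03989/0.00833333 → 4, 0.01320/0.00416667 → 3; chars 43.

HQ47ai43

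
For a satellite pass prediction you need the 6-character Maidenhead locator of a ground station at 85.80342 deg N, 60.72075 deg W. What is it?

FR95pt

Add 180° to longitude and 90° to latitude: 119.2792, 175.8034.
Field: lon ⌊119.2792/20⌋ = 5 → F; lat ⌊175.8034/10⌋ = 17 → R.
Square: lon ⌊19.2792/2⌋ = 9; lat ⌊5.8034/1⌋ = 5.
Subsquare: lon ⌊1.2792/0.0833333⌋ = 15 → p; lat ⌊0.8034/0.0416667⌋ = 19 → t.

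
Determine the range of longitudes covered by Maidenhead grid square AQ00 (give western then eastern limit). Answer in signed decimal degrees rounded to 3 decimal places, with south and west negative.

-180.000, -178.000

Field A=0, Q=16: +0·20° lon, +16·10° lat → SW at lon -180°, lat 70°.
Square 0, 0: +0·2° lon, +0·1° lat → SW at lon -180°, lat 70°.
Cell spans 2° lon × 1° lat.
west -180.000, east -178.000.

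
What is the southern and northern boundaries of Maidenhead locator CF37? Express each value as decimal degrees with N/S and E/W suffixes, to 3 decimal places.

Field C=2, F=5: +2·20° lon, +5·10° lat → SW at lon -140°, lat -40°.
Square 3, 7: +3·2° lon, +7·1° lat → SW at lon -134°, lat -33°.
Cell spans 2° lon × 1° lat.
south 33.000° S, north 32.000° S.

33.000° S, 32.000° S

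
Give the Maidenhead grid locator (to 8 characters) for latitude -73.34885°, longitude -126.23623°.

Add 180° to longitude and 90° to latitude: 53.76377, 16.65115.
Field: 53.76377/20 → 2 → C, 16.65115/10 → 1 → B; chars CB.
Square: 13.76377/2 → 6, 6.65115/1 → 6; chars 66.
Subsquare: 1.76377/0.0833333 → 21 → v, 0.65115/0.0416667 → 15 → p; chars vp.
Extended square: 0.01377/0.00833333 → 1, 0.02615/0.00416667 → 6; chars 16.

CB66vp16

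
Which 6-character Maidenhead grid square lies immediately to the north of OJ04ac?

OJ04ad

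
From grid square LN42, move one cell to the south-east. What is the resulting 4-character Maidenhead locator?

LN51

Longitude square 4; +1 → 5.
Latitude square 2; −1 → 1.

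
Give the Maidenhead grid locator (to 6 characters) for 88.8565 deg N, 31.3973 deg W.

HR48hu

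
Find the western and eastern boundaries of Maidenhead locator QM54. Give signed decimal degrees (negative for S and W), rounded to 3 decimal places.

Field Q=16, M=12: +16·20° lon, +12·10° lat → SW at lon 140°, lat 30°.
Square 5, 4: +5·2° lon, +4·1° lat → SW at lon 150°, lat 34°.
Cell spans 2° lon × 1° lat.
west 150.000, east 152.000.

150.000, 152.000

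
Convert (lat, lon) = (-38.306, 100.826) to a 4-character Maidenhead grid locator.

Add 180° to longitude and 90° to latitude: 280.83, 51.69.
Field: lon ⌊280.83/20⌋ = 14 → O; lat ⌊51.69/10⌋ = 5 → F.
Square: lon ⌊0.83/2⌋ = 0; lat ⌊1.69/1⌋ = 1.

OF01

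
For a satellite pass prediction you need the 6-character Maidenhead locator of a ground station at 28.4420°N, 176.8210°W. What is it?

AL18ok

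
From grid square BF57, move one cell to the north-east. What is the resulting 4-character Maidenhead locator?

BF68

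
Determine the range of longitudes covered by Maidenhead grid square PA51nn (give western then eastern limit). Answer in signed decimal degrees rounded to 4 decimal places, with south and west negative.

Field P=15, A=0: +15·20° lon, +0·10° lat → SW at lon 120°, lat -90°.
Square 5, 1: +5·2° lon, +1·1° lat → SW at lon 130°, lat -89°.
Subsquare n=13, n=13: +13·0.0833333° lon, +13·0.0416667° lat → SW at lon 131.083°, lat -88.4583°.
Cell spans 0.0833333° lon × 0.0416667° lat.
west 131.0833, east 131.1667.

131.0833, 131.1667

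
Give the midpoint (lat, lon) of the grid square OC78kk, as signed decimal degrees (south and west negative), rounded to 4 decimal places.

Field O=14, C=2: +14·20° lon, +2·10° lat → SW at lon 100°, lat -70°.
Square 7, 8: +7·2° lon, +8·1° lat → SW at lon 114°, lat -62°.
Subsquare k=10, k=10: +10·0.0833333° lon, +10·0.0416667° lat → SW at lon 114.833°, lat -61.5833°.
Cell spans 0.0833333° lon × 0.0416667° lat. Centre is SW corner plus half of each.
latitude -61.5625, longitude 114.8750.

-61.5625, 114.8750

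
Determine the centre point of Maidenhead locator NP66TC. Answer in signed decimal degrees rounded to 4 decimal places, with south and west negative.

66.1042, 93.6250

Field N=13, P=15: +13·20° lon, +15·10° lat → SW at lon 80°, lat 60°.
Square 6, 6: +6·2° lon, +6·1° lat → SW at lon 92°, lat 66°.
Subsquare t=19, c=2: +19·0.0833333° lon, +2·0.0416667° lat → SW at lon 93.5833°, lat 66.0833°.
Cell spans 0.0833333° lon × 0.0416667° lat. Centre is SW corner plus half of each.
latitude 66.1042, longitude 93.6250.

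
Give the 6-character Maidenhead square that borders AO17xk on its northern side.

Latitude subsquare k = 10; +1 → 11 = l.
The longitude characters are unchanged.

AO17xl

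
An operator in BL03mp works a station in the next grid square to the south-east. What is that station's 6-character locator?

Longitude subsquare m = 12; +1 → 13 = n.
Latitude subsquare p = 15; −1 → 14 = o.

BL03no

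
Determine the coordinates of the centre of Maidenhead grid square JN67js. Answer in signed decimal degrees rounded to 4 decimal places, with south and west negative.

47.7708, 12.7917

Field J=9, N=13: +9·20° lon, +13·10° lat → SW at lon 0°, lat 40°.
Square 6, 7: +6·2° lon, +7·1° lat → SW at lon 12°, lat 47°.
Subsquare j=9, s=18: +9·0.0833333° lon, +18·0.0416667° lat → SW at lon 12.75°, lat 47.75°.
Cell spans 0.0833333° lon × 0.0416667° lat. Centre is SW corner plus half of each.
latitude 47.7708, longitude 12.7917.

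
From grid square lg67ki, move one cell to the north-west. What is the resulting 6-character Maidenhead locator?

Longitude subsquare k = 10; −1 → 9 = j.
Latitude subsquare i = 8; +1 → 9 = j.

LG67jj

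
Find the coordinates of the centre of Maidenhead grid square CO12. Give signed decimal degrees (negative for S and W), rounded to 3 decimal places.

52.500, -137.000

Field C=2, O=14: +2·20° lon, +14·10° lat → SW at lon -140°, lat 50°.
Square 1, 2: +1·2° lon, +2·1° lat → SW at lon -138°, lat 52°.
Cell spans 2° lon × 1° lat. Centre is SW corner plus half of each.
latitude 52.500, longitude -137.000.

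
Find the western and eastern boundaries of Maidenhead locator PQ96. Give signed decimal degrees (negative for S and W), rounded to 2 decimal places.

138.00, 140.00

Field P=15, Q=16: +15·20° lon, +16·10° lat → SW at lon 120°, lat 70°.
Square 9, 6: +9·2° lon, +6·1° lat → SW at lon 138°, lat 76°.
Cell spans 2° lon × 1° lat.
west 138.00, east 140.00.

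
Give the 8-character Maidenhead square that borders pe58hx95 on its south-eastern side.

PE58ix04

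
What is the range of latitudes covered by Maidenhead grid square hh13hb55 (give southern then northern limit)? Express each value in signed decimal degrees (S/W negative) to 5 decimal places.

Field H=7, H=7: +7·20° lon, +7·10° lat → SW at lon -40°, lat -20°.
Square 1, 3: +1·2° lon, +3·1° lat → SW at lon -38°, lat -17°.
Subsquare h=7, b=1: +7·0.0833333° lon, +1·0.0416667° lat → SW at lon -37.4167°, lat -16.9583°.
Extended square 5, 5: +5·0.00833333° lon, +5·0.00416667° lat → SW at lon -37.375°, lat -16.9375°.
Cell spans 0.00833333° lon × 0.00416667° lat.
south -16.93750, north -16.93333.

-16.93750, -16.93333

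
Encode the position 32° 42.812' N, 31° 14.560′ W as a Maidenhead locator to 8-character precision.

HM42jr01

Add 180° to longitude and 90° to latitude: 148.75733, 122.71353.
Field: 148.75733/20 → 7 → H, 122.71353/10 → 12 → M; chars HM.
Square: 8.75733/2 → 4, 2.71353/1 → 2; chars 42.
Subsquare: 0.75733/0.0833333 → 9 → j, 0.71353/0.0416667 → 17 → r; chars jr.
Extended square: 0.00733/0.00833333 → 0, 0.00520/0.00416667 → 1; chars 01.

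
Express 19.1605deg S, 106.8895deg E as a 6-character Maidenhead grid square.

OH30ku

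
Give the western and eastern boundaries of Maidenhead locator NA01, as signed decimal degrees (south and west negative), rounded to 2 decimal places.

80.00, 82.00

Field N=13, A=0: +13·20° lon, +0·10° lat → SW at lon 80°, lat -90°.
Square 0, 1: +0·2° lon, +1·1° lat → SW at lon 80°, lat -89°.
Cell spans 2° lon × 1° lat.
west 80.00, east 82.00.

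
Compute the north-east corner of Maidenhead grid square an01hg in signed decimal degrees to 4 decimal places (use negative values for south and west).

Field A=0, N=13: +0·20° lon, +13·10° lat → SW at lon -180°, lat 40°.
Square 0, 1: +0·2° lon, +1·1° lat → SW at lon -180°, lat 41°.
Subsquare h=7, g=6: +7·0.0833333° lon, +6·0.0416667° lat → SW at lon -179.417°, lat 41.25°.
Cell spans 0.0833333° lon × 0.0416667° lat. NE corner is SW corner plus one full cell.
latitude 41.2917, longitude -179.3333.

41.2917, -179.3333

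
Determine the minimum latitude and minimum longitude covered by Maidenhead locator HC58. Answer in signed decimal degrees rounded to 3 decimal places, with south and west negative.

-62.000, -30.000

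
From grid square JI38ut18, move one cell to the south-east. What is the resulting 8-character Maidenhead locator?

Longitude extended square 1; +1 → 2.
Latitude extended square 8; −1 → 7.

JI38ut27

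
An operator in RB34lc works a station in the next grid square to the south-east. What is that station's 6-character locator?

RB34mb

Longitude subsquare l = 11; +1 → 12 = m.
Latitude subsquare c = 2; −1 → 1 = b.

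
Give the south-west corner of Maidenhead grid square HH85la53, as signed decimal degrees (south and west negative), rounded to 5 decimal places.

Field H=7, H=7: +7·20° lon, +7·10° lat → SW at lon -40°, lat -20°.
Square 8, 5: +8·2° lon, +5·1° lat → SW at lon -24°, lat -15°.
Subsquare l=11, a=0: +11·0.0833333° lon, +0·0.0416667° lat → SW at lon -23.0833°, lat -15°.
Extended square 5, 3: +5·0.00833333° lon, +3·0.00416667° lat → SW at lon -23.0417°, lat -14.9875°.
latitude -14.98750, longitude -23.04167.

-14.98750, -23.04167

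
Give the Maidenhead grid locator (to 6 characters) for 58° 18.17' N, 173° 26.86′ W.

Add 180° to longitude and 90° to latitude: 6.5523, 148.3028.
Field: lon ⌊6.5523/20⌋ = 0 → A; lat ⌊148.3028/10⌋ = 14 → O.
Square: lon ⌊6.5523/2⌋ = 3; lat ⌊8.3028/1⌋ = 8.
Subsquare: lon ⌊0.5523/0.0833333⌋ = 6 → g; lat ⌊0.3028/0.0416667⌋ = 7 → h.

AO38gh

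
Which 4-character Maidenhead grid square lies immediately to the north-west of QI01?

PI92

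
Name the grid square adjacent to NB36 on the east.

NB46

Longitude square 3; +1 → 4.
The latitude characters are unchanged.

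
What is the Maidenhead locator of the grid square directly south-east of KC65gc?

KC65hb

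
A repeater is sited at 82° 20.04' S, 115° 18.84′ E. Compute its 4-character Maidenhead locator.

Add 180° to longitude and 90° to latitude: 295.31, 7.67.
Field: lon ⌊295.31/20⌋ = 14 → O; lat ⌊7.67/10⌋ = 0 → A.
Square: lon ⌊15.31/2⌋ = 7; lat ⌊7.67/1⌋ = 7.

OA77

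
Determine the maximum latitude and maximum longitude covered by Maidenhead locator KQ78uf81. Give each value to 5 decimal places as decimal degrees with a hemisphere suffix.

78.21667° N, 35.74167° E

Field K=10, Q=16: +10·20° lon, +16·10° lat → SW at lon 20°, lat 70°.
Square 7, 8: +7·2° lon, +8·1° lat → SW at lon 34°, lat 78°.
Subsquare u=20, f=5: +20·0.0833333° lon, +5·0.0416667° lat → SW at lon 35.6667°, lat 78.2083°.
Extended square 8, 1: +8·0.00833333° lon, +1·0.00416667° lat → SW at lon 35.7333°, lat 78.2125°.
Cell spans 0.00833333° lon × 0.00416667° lat. NE corner is SW corner plus one full cell.
latitude 78.21667° N, longitude 35.74167° E.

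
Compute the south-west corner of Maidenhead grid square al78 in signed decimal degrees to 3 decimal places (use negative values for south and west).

28.000, -166.000

Field A=0, L=11: +0·20° lon, +11·10° lat → SW at lon -180°, lat 20°.
Square 7, 8: +7·2° lon, +8·1° lat → SW at lon -166°, lat 28°.
latitude 28.000, longitude -166.000.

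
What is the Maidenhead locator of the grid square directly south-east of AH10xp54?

Longitude extended square 5; +1 → 6.
Latitude extended square 4; −1 → 3.

AH10xp63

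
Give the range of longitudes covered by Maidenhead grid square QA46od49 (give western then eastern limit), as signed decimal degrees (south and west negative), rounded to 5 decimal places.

Field Q=16, A=0: +16·20° lon, +0·10° lat → SW at lon 140°, lat -90°.
Square 4, 6: +4·2° lon, +6·1° lat → SW at lon 148°, lat -84°.
Subsquare o=14, d=3: +14·0.0833333° lon, +3·0.0416667° lat → SW at lon 149.167°, lat -83.875°.
Extended square 4, 9: +4·0.00833333° lon, +9·0.00416667° lat → SW at lon 149.2°, lat -83.8375°.
Cell spans 0.00833333° lon × 0.00416667° lat.
west 149.20000, east 149.20833.

149.20000, 149.20833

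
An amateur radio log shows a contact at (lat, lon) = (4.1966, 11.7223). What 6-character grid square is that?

JJ54ue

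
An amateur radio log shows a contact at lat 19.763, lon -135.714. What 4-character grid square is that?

Shift to the Maidenhead origin (180°W, 90°S): lon 44.29, lat 109.76.
Field (20°×10°, letters A–R): 44.29/20 → 2 → C, 109.76/10 → 10 → K; chars CK.
Square (2°×1°, digits 0–9): 4.29/2 → 2, 9.76/1 → 9; chars 29.

CK29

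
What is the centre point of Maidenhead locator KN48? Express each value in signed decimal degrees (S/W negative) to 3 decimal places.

48.500, 29.000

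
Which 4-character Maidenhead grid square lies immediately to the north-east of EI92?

FI03

Longitude square 9; +1 → 10, wraps to 0, carry into field.
Longitude field E = 4; +1 → 5 = F.
Latitude square 2; +1 → 3.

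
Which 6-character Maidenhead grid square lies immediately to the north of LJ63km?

Latitude subsquare m = 12; +1 → 13 = n.
The longitude characters are unchanged.

LJ63kn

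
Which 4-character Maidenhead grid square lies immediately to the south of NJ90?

Latitude square 0; −1 → -1, wraps to 9, carry into field.
Latitude field J = 9; −1 → 8 = I.
The longitude characters are unchanged.

NI99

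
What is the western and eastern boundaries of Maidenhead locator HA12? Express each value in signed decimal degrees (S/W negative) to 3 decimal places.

Field H=7, A=0: +7·20° lon, +0·10° lat → SW at lon -40°, lat -90°.
Square 1, 2: +1·2° lon, +2·1° lat → SW at lon -38°, lat -88°.
Cell spans 2° lon × 1° lat.
west -38.000, east -36.000.

-38.000, -36.000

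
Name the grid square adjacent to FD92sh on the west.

FD92rh

Longitude subsquare s = 18; −1 → 17 = r.
The latitude characters are unchanged.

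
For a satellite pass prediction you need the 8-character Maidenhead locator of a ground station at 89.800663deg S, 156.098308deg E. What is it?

Shift to the Maidenhead origin (180°W, 90°S): lon 336.09831, lat 0.19934.
Field (20°×10°, letters A–R): 336.09831/20 → 16 → Q, 0.19934/10 → 0 → A; chars QA.
Square (2°×1°, digits 0–9): 16.09831/2 → 8, 0.19934/1 → 0; chars 80.
Subsquare (5′×2.5′, letters a–x): 0.09831/0.0833333 → 1 → b, 0.19934/0.0416667 → 4 → e; chars be.
Extended square (30″×15″, digits 0–9): 0.01497/0.00833333 → 1, 0.03267/0.00416667 → 7; chars 17.

QA80be17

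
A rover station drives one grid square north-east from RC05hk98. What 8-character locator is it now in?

RC05ik09

Longitude extended square 9; +1 → 10, wraps to 0, carry into subsquare.
Longitude subsquare h = 7; +1 → 8 = i.
Latitude extended square 8; +1 → 9.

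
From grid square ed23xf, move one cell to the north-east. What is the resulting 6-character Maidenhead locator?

ED33ag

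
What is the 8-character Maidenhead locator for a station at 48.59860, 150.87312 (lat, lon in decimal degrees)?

QN58ko43

Add 180° to longitude and 90° to latitude: 330.87312, 138.59860.
Field: 330.87312/20 → 16 → Q, 138.59860/10 → 13 → N; chars QN.
Square: 10.87312/2 → 5, 8.59860/1 → 8; chars 58.
Subsquare: 0.87312/0.0833333 → 10 → k, 0.59860/0.0416667 → 14 → o; chars ko.
Extended square: 0.03979/0.00833333 → 4, 0.01527/0.00416667 → 3; chars 43.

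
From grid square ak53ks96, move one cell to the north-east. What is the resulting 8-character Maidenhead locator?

Longitude extended square 9; +1 → 10, wraps to 0, carry into subsquare.
Longitude subsquare k = 10; +1 → 11 = l.
Latitude extended square 6; +1 → 7.

AK53ls07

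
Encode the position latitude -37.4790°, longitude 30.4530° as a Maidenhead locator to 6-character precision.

Shift to the Maidenhead origin (180°W, 90°S): lon 210.4530, lat 52.5210.
Field (20°×10°, letters A–R): 210.4530/20 → 10 → K, 52.5210/10 → 5 → F; chars KF.
Square (2°×1°, digits 0–9): 10.4530/2 → 5, 2.5210/1 → 2; chars 52.
Subsquare (5′×2.5′, letters a–x): 0.4530/0.0833333 → 5 → f, 0.5210/0.0416667 → 12 → m; chars fm.

KF52fm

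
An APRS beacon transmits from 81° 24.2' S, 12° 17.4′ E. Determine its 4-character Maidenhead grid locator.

Offset from 180°W / 90°S: lon 192.29°, lat 8.60°.
Field: 192.29/20 → 9 → J, 8.60/10 → 0 → A; chars JA.
Square: 12.29/2 → 6, 8.60/1 → 8; chars 68.

JA68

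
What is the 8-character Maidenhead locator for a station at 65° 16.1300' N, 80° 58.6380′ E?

Shift to the Maidenhead origin (180°W, 90°S): lon 260.97730, lat 155.26883.
Field: 260.97730/20 → 13 → N, 155.26883/10 → 15 → P; chars NP.
Square: 0.97730/2 → 0, 5.26883/1 → 5; chars 05.
Subsquare: 0.97730/0.0833333 → 11 → l, 0.26883/0.0416667 → 6 → g; chars lg.
Extended square: 0.06063/0.00833333 → 7, 0.01883/0.00416667 → 4; chars 74.

NP05lg74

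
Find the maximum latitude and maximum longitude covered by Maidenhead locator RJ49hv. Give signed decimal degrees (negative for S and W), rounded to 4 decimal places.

9.9167, 168.6667

Field R=17, J=9: +17·20° lon, +9·10° lat → SW at lon 160°, lat 0°.
Square 4, 9: +4·2° lon, +9·1° lat → SW at lon 168°, lat 9°.
Subsquare h=7, v=21: +7·0.0833333° lon, +21·0.0416667° lat → SW at lon 168.583°, lat 9.875°.
Cell spans 0.0833333° lon × 0.0416667° lat. NE corner is SW corner plus one full cell.
latitude 9.9167, longitude 168.6667.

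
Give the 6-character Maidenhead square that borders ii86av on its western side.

II76xv

Longitude subsquare a = 0; −1 → -1, wraps to 23 = x, carry into square.
Longitude square 8; −1 → 7.
The latitude characters are unchanged.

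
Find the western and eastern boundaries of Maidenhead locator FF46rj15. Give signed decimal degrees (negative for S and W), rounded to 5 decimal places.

Field F=5, F=5: +5·20° lon, +5·10° lat → SW at lon -80°, lat -40°.
Square 4, 6: +4·2° lon, +6·1° lat → SW at lon -72°, lat -34°.
Subsquare r=17, j=9: +17·0.0833333° lon, +9·0.0416667° lat → SW at lon -70.5833°, lat -33.625°.
Extended square 1, 5: +1·0.00833333° lon, +5·0.00416667° lat → SW at lon -70.575°, lat -33.6042°.
Cell spans 0.00833333° lon × 0.00416667° lat.
west -70.57500, east -70.56667.

-70.57500, -70.56667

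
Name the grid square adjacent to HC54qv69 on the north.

Latitude extended square 9; +1 → 10, wraps to 0, carry into subsquare.
Latitude subsquare v = 21; +1 → 22 = w.
The longitude characters are unchanged.

HC54qw60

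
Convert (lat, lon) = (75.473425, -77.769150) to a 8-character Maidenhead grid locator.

Add 180° to longitude and 90° to latitude: 102.23085, 165.47343.
Field (20°×10°, letters A–R): lon ⌊102.23085/20⌋ = 5 → F; lat ⌊165.47343/10⌋ = 16 → Q.
Square (2°×1°, digits 0–9): lon ⌊2.23085/2⌋ = 1; lat ⌊5.47343/1⌋ = 5.
Subsquare (5′×2.5′, letters a–x): lon ⌊0.23085/0.0833333⌋ = 2 → c; lat ⌊0.47343/0.0416667⌋ = 11 → l.
Extended square (30″×15″, digits 0–9): lon ⌊0.06418/0.00833333⌋ = 7; lat ⌊0.01509/0.00416667⌋ = 3.

FQ15cl73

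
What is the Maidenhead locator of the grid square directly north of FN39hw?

Latitude subsquare w = 22; +1 → 23 = x.
The longitude characters are unchanged.

FN39hx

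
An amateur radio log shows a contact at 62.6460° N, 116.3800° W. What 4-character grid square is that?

Shift to the Maidenhead origin (180°W, 90°S): lon 63.62, lat 152.65.
Field: lon ⌊63.62/20⌋ = 3 → D; lat ⌊152.65/10⌋ = 15 → P.
Square: lon ⌊3.62/2⌋ = 1; lat ⌊2.65/1⌋ = 2.

DP12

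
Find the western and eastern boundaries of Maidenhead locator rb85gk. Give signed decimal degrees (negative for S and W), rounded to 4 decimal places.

Field R=17, B=1: +17·20° lon, +1·10° lat → SW at lon 160°, lat -80°.
Square 8, 5: +8·2° lon, +5·1° lat → SW at lon 176°, lat -75°.
Subsquare g=6, k=10: +6·0.0833333° lon, +10·0.0416667° lat → SW at lon 176.5°, lat -74.5833°.
Cell spans 0.0833333° lon × 0.0416667° lat.
west 176.5000, east 176.5833.

176.5000, 176.5833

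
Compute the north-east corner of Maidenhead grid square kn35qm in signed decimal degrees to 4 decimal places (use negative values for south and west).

45.5417, 27.4167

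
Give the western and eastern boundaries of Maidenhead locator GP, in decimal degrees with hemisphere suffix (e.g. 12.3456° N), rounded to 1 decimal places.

Field G=6, P=15: +6·20° lon, +15·10° lat → SW at lon -60°, lat 60°.
Cell spans 20° lon × 10° lat.
west 60.0° W, east 40.0° W.

60.0° W, 40.0° W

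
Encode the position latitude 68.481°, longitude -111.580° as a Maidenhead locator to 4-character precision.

DP48

Offset from 180°W / 90°S: lon 68.42°, lat 158.48°.
Field: lon ⌊68.42/20⌋ = 3 → D; lat ⌊158.48/10⌋ = 15 → P.
Square: lon ⌊8.42/2⌋ = 4; lat ⌊8.48/1⌋ = 8.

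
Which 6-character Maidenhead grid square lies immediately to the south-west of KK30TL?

KK30sk

Longitude subsquare t = 19; −1 → 18 = s.
Latitude subsquare l = 11; −1 → 10 = k.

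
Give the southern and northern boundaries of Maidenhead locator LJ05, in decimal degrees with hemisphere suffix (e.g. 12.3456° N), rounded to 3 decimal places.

Field L=11, J=9: +11·20° lon, +9·10° lat → SW at lon 40°, lat 0°.
Square 0, 5: +0·2° lon, +5·1° lat → SW at lon 40°, lat 5°.
Cell spans 2° lon × 1° lat.
south 5.000° N, north 6.000° N.

5.000° N, 6.000° N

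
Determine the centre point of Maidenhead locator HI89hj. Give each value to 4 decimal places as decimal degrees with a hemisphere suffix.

Field H=7, I=8: +7·20° lon, +8·10° lat → SW at lon -40°, lat -10°.
Square 8, 9: +8·2° lon, +9·1° lat → SW at lon -24°, lat -1°.
Subsquare h=7, j=9: +7·0.0833333° lon, +9·0.0416667° lat → SW at lon -23.4167°, lat -0.625°.
Cell spans 0.0833333° lon × 0.0416667° lat. Centre is SW corner plus half of each.
latitude 0.6042° S, longitude 23.3750° W.

0.6042° S, 23.3750° W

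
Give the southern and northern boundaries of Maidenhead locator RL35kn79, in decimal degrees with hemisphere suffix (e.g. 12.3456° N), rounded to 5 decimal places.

25.57917° N, 25.58333° N

Field R=17, L=11: +17·20° lon, +11·10° lat → SW at lon 160°, lat 20°.
Square 3, 5: +3·2° lon, +5·1° lat → SW at lon 166°, lat 25°.
Subsquare k=10, n=13: +10·0.0833333° lon, +13·0.0416667° lat → SW at lon 166.833°, lat 25.5417°.
Extended square 7, 9: +7·0.00833333° lon, +9·0.00416667° lat → SW at lon 166.892°, lat 25.5792°.
Cell spans 0.00833333° lon × 0.00416667° lat.
south 25.57917° N, north 25.58333° N.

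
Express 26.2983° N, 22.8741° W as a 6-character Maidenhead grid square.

HL86nh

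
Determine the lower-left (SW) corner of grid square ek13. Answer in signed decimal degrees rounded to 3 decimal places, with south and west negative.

Field E=4, K=10: +4·20° lon, +10·10° lat → SW at lon -100°, lat 10°.
Square 1, 3: +1·2° lon, +3·1° lat → SW at lon -98°, lat 13°.
latitude 13.000, longitude -98.000.

13.000, -98.000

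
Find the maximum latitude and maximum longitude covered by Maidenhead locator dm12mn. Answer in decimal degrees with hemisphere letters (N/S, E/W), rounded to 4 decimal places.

Field D=3, M=12: +3·20° lon, +12·10° lat → SW at lon -120°, lat 30°.
Square 1, 2: +1·2° lon, +2·1° lat → SW at lon -118°, lat 32°.
Subsquare m=12, n=13: +12·0.0833333° lon, +13·0.0416667° lat → SW at lon -117°, lat 32.5417°.
Cell spans 0.0833333° lon × 0.0416667° lat. NE corner is SW corner plus one full cell.
latitude 32.5833° N, longitude 116.9167° W.

32.5833° N, 116.9167° W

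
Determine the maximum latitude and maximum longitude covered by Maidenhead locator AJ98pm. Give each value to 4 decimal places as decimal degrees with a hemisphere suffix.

Field A=0, J=9: +0·20° lon, +9·10° lat → SW at lon -180°, lat 0°.
Square 9, 8: +9·2° lon, +8·1° lat → SW at lon -162°, lat 8°.
Subsquare p=15, m=12: +15·0.0833333° lon, +12·0.0416667° lat → SW at lon -160.75°, lat 8.5°.
Cell spans 0.0833333° lon × 0.0416667° lat. NE corner is SW corner plus one full cell.
latitude 8.5417° N, longitude 160.6667° W.

8.5417° N, 160.6667° W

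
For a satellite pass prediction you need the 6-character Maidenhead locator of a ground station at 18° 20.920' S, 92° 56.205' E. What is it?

Add 180° to longitude and 90° to latitude: 272.9368, 71.6513.
Field (20°×10°, letters A–R): lon ⌊272.9368/20⌋ = 13 → N; lat ⌊71.6513/10⌋ = 7 → H.
Square (2°×1°, digits 0–9): lon ⌊12.9368/2⌋ = 6; lat ⌊1.6513/1⌋ = 1.
Subsquare (5′×2.5′, letters a–x): lon ⌊0.9368/0.0833333⌋ = 11 → l; lat ⌊0.6513/0.0416667⌋ = 15 → p.

NH61lp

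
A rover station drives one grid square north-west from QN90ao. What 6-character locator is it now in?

QN80xp

Longitude subsquare a = 0; −1 → -1, wraps to 23 = x, carry into square.
Longitude square 9; −1 → 8.
Latitude subsquare o = 14; +1 → 15 = p.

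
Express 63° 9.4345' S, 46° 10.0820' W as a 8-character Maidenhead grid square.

GC66vu92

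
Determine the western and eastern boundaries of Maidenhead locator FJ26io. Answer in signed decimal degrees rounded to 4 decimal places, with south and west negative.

Field F=5, J=9: +5·20° lon, +9·10° lat → SW at lon -80°, lat 0°.
Square 2, 6: +2·2° lon, +6·1° lat → SW at lon -76°, lat 6°.
Subsquare i=8, o=14: +8·0.0833333° lon, +14·0.0416667° lat → SW at lon -75.3333°, lat 6.58333°.
Cell spans 0.0833333° lon × 0.0416667° lat.
west -75.3333, east -75.2500.

-75.3333, -75.2500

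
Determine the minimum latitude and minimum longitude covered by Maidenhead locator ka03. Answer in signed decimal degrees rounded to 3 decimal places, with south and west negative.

Field K=10, A=0: +10·20° lon, +0·10° lat → SW at lon 20°, lat -90°.
Square 0, 3: +0·2° lon, +3·1° lat → SW at lon 20°, lat -87°.
latitude -87.000, longitude 20.000.

-87.000, 20.000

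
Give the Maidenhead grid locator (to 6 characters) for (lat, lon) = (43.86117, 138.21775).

Shift to the Maidenhead origin (180°W, 90°S): lon 318.2178, lat 133.8612.
Field: 318.2178/20 → 15 → P, 133.8612/10 → 13 → N; chars PN.
Square: 18.2178/2 → 9, 3.8612/1 → 3; chars 93.
Subsquare: 0.2178/0.0833333 → 2 → c, 0.8612/0.0416667 → 20 → u; chars cu.

PN93cu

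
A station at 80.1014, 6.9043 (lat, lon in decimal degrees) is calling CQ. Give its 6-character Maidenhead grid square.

JR30kc

Offset from 180°W / 90°S: lon 186.9043°, lat 170.1014°.
Field (20°×10°, letters A–R): lon ⌊186.9043/20⌋ = 9 → J; lat ⌊170.1014/10⌋ = 17 → R.
Square (2°×1°, digits 0–9): lon ⌊6.9043/2⌋ = 3; lat ⌊0.1014/1⌋ = 0.
Subsquare (5′×2.5′, letters a–x): lon ⌊0.9043/0.0833333⌋ = 10 → k; lat ⌊0.1014/0.0416667⌋ = 2 → c.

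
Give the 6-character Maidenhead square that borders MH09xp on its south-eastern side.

Longitude subsquare x = 23; +1 → 24, wraps to 0 = a, carry into square.
Longitude square 0; +1 → 1.
Latitude subsquare p = 15; −1 → 14 = o.

MH19ao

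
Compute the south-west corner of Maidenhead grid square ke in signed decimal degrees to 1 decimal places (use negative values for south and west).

Field K=10, E=4: +10·20° lon, +4·10° lat → SW at lon 20°, lat -50°.
latitude -50.0, longitude 20.0.

-50.0, 20.0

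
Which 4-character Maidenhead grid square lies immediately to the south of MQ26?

Latitude square 6; −1 → 5.
The longitude characters are unchanged.

MQ25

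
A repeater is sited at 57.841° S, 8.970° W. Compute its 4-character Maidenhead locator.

ID52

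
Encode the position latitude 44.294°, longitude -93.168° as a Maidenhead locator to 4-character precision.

EN34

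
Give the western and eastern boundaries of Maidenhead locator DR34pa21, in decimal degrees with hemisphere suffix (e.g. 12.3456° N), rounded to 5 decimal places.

112.73333° W, 112.72500° W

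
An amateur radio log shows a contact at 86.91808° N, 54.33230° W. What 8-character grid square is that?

GR26uw00

Offset from 180°W / 90°S: lon 125.66770°, lat 176.91808°.
Field: 125.66770/20 → 6 → G, 176.91808/10 → 17 → R; chars GR.
Square: 5.66770/2 → 2, 6.91808/1 → 6; chars 26.
Subsquare: 1.66770/0.0833333 → 20 → u, 0.91808/0.0416667 → 22 → w; chars uw.
Extended square: 0.00103/0.00833333 → 0, 0.00141/0.00416667 → 0; chars 00.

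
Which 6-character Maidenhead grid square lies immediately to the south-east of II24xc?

II34ab

Longitude subsquare x = 23; +1 → 24, wraps to 0 = a, carry into square.
Longitude square 2; +1 → 3.
Latitude subsquare c = 2; −1 → 1 = b.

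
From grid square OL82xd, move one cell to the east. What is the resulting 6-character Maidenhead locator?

OL92ad

Longitude subsquare x = 23; +1 → 24, wraps to 0 = a, carry into square.
Longitude square 8; +1 → 9.
The latitude characters are unchanged.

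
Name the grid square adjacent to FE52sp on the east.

Longitude subsquare s = 18; +1 → 19 = t.
The latitude characters are unchanged.

FE52tp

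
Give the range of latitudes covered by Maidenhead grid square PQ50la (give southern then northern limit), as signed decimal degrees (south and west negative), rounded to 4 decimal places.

70.0000, 70.0417

Field P=15, Q=16: +15·20° lon, +16·10° lat → SW at lon 120°, lat 70°.
Square 5, 0: +5·2° lon, +0·1° lat → SW at lon 130°, lat 70°.
Subsquare l=11, a=0: +11·0.0833333° lon, +0·0.0416667° lat → SW at lon 130.917°, lat 70°.
Cell spans 0.0833333° lon × 0.0416667° lat.
south 70.0000, north 70.0417.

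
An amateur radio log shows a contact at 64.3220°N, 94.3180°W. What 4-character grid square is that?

EP24

Shift to the Maidenhead origin (180°W, 90°S): lon 85.68, lat 154.32.
Field: lon ⌊85.68/20⌋ = 4 → E; lat ⌊154.32/10⌋ = 15 → P.
Square: lon ⌊5.68/2⌋ = 2; lat ⌊4.32/1⌋ = 4.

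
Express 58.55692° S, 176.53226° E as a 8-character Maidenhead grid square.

RD81gk36

Offset from 180°W / 90°S: lon 356.53226°, lat 31.44308°.
Field (20°×10°, letters A–R): lon ⌊356.53226/20⌋ = 17 → R; lat ⌊31.44308/10⌋ = 3 → D.
Square (2°×1°, digits 0–9): lon ⌊16.53226/2⌋ = 8; lat ⌊1.44308/1⌋ = 1.
Subsquare (5′×2.5′, letters a–x): lon ⌊0.53226/0.0833333⌋ = 6 → g; lat ⌊0.44308/0.0416667⌋ = 10 → k.
Extended square (30″×15″, digits 0–9): lon ⌊0.03226/0.00833333⌋ = 3; lat ⌊0.02641/0.00416667⌋ = 6.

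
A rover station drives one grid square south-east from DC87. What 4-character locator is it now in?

DC96

Longitude square 8; +1 → 9.
Latitude square 7; −1 → 6.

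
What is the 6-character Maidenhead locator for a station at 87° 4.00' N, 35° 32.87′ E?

KR77sb

Shift to the Maidenhead origin (180°W, 90°S): lon 215.5478, lat 177.0667.
Field: lon ⌊215.5478/20⌋ = 10 → K; lat ⌊177.0667/10⌋ = 17 → R.
Square: lon ⌊15.5478/2⌋ = 7; lat ⌊7.0667/1⌋ = 7.
Subsquare: lon ⌊1.5478/0.0833333⌋ = 18 → s; lat ⌊0.0667/0.0416667⌋ = 1 → b.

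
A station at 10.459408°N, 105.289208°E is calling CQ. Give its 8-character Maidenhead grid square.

OK20pl40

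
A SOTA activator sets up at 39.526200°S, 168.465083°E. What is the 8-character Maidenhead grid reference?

RF40fl53

Add 180° to longitude and 90° to latitude: 348.46508, 50.47380.
Field: 348.46508/20 → 17 → R, 50.47380/10 → 5 → F; chars RF.
Square: 8.46508/2 → 4, 0.47380/1 → 0; chars 40.
Subsquare: 0.46508/0.0833333 → 5 → f, 0.47380/0.0416667 → 11 → l; chars fl.
Extended square: 0.04842/0.00833333 → 5, 0.01547/0.00416667 → 3; chars 53.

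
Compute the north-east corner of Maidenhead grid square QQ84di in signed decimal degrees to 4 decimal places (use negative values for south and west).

74.3750, 156.3333

Field Q=16, Q=16: +16·20° lon, +16·10° lat → SW at lon 140°, lat 70°.
Square 8, 4: +8·2° lon, +4·1° lat → SW at lon 156°, lat 74°.
Subsquare d=3, i=8: +3·0.0833333° lon, +8·0.0416667° lat → SW at lon 156.25°, lat 74.3333°.
Cell spans 0.0833333° lon × 0.0416667° lat. NE corner is SW corner plus one full cell.
latitude 74.3750, longitude 156.3333.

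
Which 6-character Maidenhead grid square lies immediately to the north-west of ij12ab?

IJ02xc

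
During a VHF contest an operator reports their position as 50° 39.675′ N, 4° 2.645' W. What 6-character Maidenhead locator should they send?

Add 180° to longitude and 90° to latitude: 175.9559, 140.6612.
Field: 175.9559/20 → 8 → I, 140.6612/10 → 14 → O; chars IO.
Square: 15.9559/2 → 7, 0.6612/1 → 0; chars 70.
Subsquare: 1.9559/0.0833333 → 23 → x, 0.6612/0.0416667 → 15 → p; chars xp.

IO70xp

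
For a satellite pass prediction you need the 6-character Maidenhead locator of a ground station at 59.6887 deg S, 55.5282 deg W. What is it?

Offset from 180°W / 90°S: lon 124.4718°, lat 30.3113°.
Field: 124.4718/20 → 6 → G, 30.3113/10 → 3 → D; chars GD.
Square: 4.4718/2 → 2, 0.3113/1 → 0; chars 20.
Subsquare: 0.4718/0.0833333 → 5 → f, 0.3113/0.0416667 → 7 → h; chars fh.

GD20fh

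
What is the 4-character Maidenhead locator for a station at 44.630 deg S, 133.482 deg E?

Add 180° to longitude and 90° to latitude: 313.48, 45.37.
Field (20°×10°, letters A–R): 313.48/20 → 15 → P, 45.37/10 → 4 → E; chars PE.
Square (2°×1°, digits 0–9): 13.48/2 → 6, 5.37/1 → 5; chars 65.

PE65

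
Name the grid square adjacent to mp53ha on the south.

MP52hx

Latitude subsquare a = 0; −1 → -1, wraps to 23 = x, carry into square.
Latitude square 3; −1 → 2.
The longitude characters are unchanged.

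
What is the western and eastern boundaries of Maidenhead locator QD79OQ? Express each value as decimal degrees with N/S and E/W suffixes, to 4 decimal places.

Field Q=16, D=3: +16·20° lon, +3·10° lat → SW at lon 140°, lat -60°.
Square 7, 9: +7·2° lon, +9·1° lat → SW at lon 154°, lat -51°.
Subsquare o=14, q=16: +14·0.0833333° lon, +16·0.0416667° lat → SW at lon 155.167°, lat -50.3333°.
Cell spans 0.0833333° lon × 0.0416667° lat.
west 155.1667° E, east 155.2500° E.

155.1667° E, 155.2500° E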